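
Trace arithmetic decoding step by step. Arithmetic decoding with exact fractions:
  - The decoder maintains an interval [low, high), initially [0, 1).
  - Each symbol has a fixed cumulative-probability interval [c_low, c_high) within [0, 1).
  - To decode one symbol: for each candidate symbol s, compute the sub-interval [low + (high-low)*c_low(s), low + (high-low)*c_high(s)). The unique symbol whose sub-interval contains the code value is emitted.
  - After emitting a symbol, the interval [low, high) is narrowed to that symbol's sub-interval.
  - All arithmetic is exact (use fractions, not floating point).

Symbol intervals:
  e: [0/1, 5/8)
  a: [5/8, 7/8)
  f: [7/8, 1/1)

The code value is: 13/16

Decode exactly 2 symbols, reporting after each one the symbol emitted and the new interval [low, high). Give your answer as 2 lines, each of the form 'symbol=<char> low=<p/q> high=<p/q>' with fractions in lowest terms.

Step 1: interval [0/1, 1/1), width = 1/1 - 0/1 = 1/1
  'e': [0/1 + 1/1*0/1, 0/1 + 1/1*5/8) = [0/1, 5/8)
  'a': [0/1 + 1/1*5/8, 0/1 + 1/1*7/8) = [5/8, 7/8) <- contains code 13/16
  'f': [0/1 + 1/1*7/8, 0/1 + 1/1*1/1) = [7/8, 1/1)
  emit 'a', narrow to [5/8, 7/8)
Step 2: interval [5/8, 7/8), width = 7/8 - 5/8 = 1/4
  'e': [5/8 + 1/4*0/1, 5/8 + 1/4*5/8) = [5/8, 25/32)
  'a': [5/8 + 1/4*5/8, 5/8 + 1/4*7/8) = [25/32, 27/32) <- contains code 13/16
  'f': [5/8 + 1/4*7/8, 5/8 + 1/4*1/1) = [27/32, 7/8)
  emit 'a', narrow to [25/32, 27/32)

Answer: symbol=a low=5/8 high=7/8
symbol=a low=25/32 high=27/32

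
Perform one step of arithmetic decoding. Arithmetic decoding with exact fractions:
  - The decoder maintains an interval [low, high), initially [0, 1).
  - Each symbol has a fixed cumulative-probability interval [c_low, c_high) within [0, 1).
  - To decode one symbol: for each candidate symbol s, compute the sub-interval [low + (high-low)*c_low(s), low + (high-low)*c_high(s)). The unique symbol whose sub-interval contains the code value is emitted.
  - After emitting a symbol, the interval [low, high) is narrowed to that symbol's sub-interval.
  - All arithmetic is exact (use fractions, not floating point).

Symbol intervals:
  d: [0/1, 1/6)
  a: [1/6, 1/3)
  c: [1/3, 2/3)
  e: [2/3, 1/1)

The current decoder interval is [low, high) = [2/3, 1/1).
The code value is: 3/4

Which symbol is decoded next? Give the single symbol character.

Answer: a

Derivation:
Interval width = high − low = 1/1 − 2/3 = 1/3
Scaled code = (code − low) / width = (3/4 − 2/3) / 1/3 = 1/4
  d: [0/1, 1/6) 
  a: [1/6, 1/3) ← scaled code falls here ✓
  c: [1/3, 2/3) 
  e: [2/3, 1/1) 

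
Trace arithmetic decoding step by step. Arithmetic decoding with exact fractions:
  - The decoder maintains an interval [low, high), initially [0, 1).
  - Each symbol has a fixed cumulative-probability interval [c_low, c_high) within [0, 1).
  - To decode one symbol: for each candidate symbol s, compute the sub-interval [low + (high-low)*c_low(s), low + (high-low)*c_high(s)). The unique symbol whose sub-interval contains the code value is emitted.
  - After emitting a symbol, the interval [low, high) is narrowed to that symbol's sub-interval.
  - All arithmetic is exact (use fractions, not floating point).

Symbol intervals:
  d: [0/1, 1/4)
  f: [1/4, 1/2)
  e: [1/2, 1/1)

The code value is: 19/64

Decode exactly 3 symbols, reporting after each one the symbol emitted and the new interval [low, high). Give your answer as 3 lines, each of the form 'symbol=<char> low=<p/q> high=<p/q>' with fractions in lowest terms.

Answer: symbol=f low=1/4 high=1/2
symbol=d low=1/4 high=5/16
symbol=e low=9/32 high=5/16

Derivation:
Step 1: interval [0/1, 1/1), width = 1/1 - 0/1 = 1/1
  'd': [0/1 + 1/1*0/1, 0/1 + 1/1*1/4) = [0/1, 1/4)
  'f': [0/1 + 1/1*1/4, 0/1 + 1/1*1/2) = [1/4, 1/2) <- contains code 19/64
  'e': [0/1 + 1/1*1/2, 0/1 + 1/1*1/1) = [1/2, 1/1)
  emit 'f', narrow to [1/4, 1/2)
Step 2: interval [1/4, 1/2), width = 1/2 - 1/4 = 1/4
  'd': [1/4 + 1/4*0/1, 1/4 + 1/4*1/4) = [1/4, 5/16) <- contains code 19/64
  'f': [1/4 + 1/4*1/4, 1/4 + 1/4*1/2) = [5/16, 3/8)
  'e': [1/4 + 1/4*1/2, 1/4 + 1/4*1/1) = [3/8, 1/2)
  emit 'd', narrow to [1/4, 5/16)
Step 3: interval [1/4, 5/16), width = 5/16 - 1/4 = 1/16
  'd': [1/4 + 1/16*0/1, 1/4 + 1/16*1/4) = [1/4, 17/64)
  'f': [1/4 + 1/16*1/4, 1/4 + 1/16*1/2) = [17/64, 9/32)
  'e': [1/4 + 1/16*1/2, 1/4 + 1/16*1/1) = [9/32, 5/16) <- contains code 19/64
  emit 'e', narrow to [9/32, 5/16)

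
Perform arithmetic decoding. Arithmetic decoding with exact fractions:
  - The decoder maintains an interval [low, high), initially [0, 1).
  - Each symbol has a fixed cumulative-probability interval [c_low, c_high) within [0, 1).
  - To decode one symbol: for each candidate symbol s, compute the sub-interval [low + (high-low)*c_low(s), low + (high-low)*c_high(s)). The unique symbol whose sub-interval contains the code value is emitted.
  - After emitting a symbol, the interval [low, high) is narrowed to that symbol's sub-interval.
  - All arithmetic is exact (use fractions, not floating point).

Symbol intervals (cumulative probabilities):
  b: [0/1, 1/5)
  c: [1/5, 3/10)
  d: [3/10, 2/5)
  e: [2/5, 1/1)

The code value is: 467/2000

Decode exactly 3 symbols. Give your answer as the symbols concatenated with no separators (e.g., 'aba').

Step 1: interval [0/1, 1/1), width = 1/1 - 0/1 = 1/1
  'b': [0/1 + 1/1*0/1, 0/1 + 1/1*1/5) = [0/1, 1/5)
  'c': [0/1 + 1/1*1/5, 0/1 + 1/1*3/10) = [1/5, 3/10) <- contains code 467/2000
  'd': [0/1 + 1/1*3/10, 0/1 + 1/1*2/5) = [3/10, 2/5)
  'e': [0/1 + 1/1*2/5, 0/1 + 1/1*1/1) = [2/5, 1/1)
  emit 'c', narrow to [1/5, 3/10)
Step 2: interval [1/5, 3/10), width = 3/10 - 1/5 = 1/10
  'b': [1/5 + 1/10*0/1, 1/5 + 1/10*1/5) = [1/5, 11/50)
  'c': [1/5 + 1/10*1/5, 1/5 + 1/10*3/10) = [11/50, 23/100)
  'd': [1/5 + 1/10*3/10, 1/5 + 1/10*2/5) = [23/100, 6/25) <- contains code 467/2000
  'e': [1/5 + 1/10*2/5, 1/5 + 1/10*1/1) = [6/25, 3/10)
  emit 'd', narrow to [23/100, 6/25)
Step 3: interval [23/100, 6/25), width = 6/25 - 23/100 = 1/100
  'b': [23/100 + 1/100*0/1, 23/100 + 1/100*1/5) = [23/100, 29/125)
  'c': [23/100 + 1/100*1/5, 23/100 + 1/100*3/10) = [29/125, 233/1000)
  'd': [23/100 + 1/100*3/10, 23/100 + 1/100*2/5) = [233/1000, 117/500) <- contains code 467/2000
  'e': [23/100 + 1/100*2/5, 23/100 + 1/100*1/1) = [117/500, 6/25)
  emit 'd', narrow to [233/1000, 117/500)

Answer: cdd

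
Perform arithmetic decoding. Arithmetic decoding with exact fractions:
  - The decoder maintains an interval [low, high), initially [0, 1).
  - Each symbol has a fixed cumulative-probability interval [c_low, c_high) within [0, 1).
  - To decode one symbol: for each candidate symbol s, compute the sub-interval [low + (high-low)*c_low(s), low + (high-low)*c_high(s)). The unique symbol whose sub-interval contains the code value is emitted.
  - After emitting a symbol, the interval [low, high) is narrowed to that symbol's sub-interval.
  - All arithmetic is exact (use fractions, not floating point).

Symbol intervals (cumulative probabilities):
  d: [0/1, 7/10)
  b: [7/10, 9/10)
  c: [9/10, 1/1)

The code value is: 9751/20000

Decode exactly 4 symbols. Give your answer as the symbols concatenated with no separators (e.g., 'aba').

Step 1: interval [0/1, 1/1), width = 1/1 - 0/1 = 1/1
  'd': [0/1 + 1/1*0/1, 0/1 + 1/1*7/10) = [0/1, 7/10) <- contains code 9751/20000
  'b': [0/1 + 1/1*7/10, 0/1 + 1/1*9/10) = [7/10, 9/10)
  'c': [0/1 + 1/1*9/10, 0/1 + 1/1*1/1) = [9/10, 1/1)
  emit 'd', narrow to [0/1, 7/10)
Step 2: interval [0/1, 7/10), width = 7/10 - 0/1 = 7/10
  'd': [0/1 + 7/10*0/1, 0/1 + 7/10*7/10) = [0/1, 49/100) <- contains code 9751/20000
  'b': [0/1 + 7/10*7/10, 0/1 + 7/10*9/10) = [49/100, 63/100)
  'c': [0/1 + 7/10*9/10, 0/1 + 7/10*1/1) = [63/100, 7/10)
  emit 'd', narrow to [0/1, 49/100)
Step 3: interval [0/1, 49/100), width = 49/100 - 0/1 = 49/100
  'd': [0/1 + 49/100*0/1, 0/1 + 49/100*7/10) = [0/1, 343/1000)
  'b': [0/1 + 49/100*7/10, 0/1 + 49/100*9/10) = [343/1000, 441/1000)
  'c': [0/1 + 49/100*9/10, 0/1 + 49/100*1/1) = [441/1000, 49/100) <- contains code 9751/20000
  emit 'c', narrow to [441/1000, 49/100)
Step 4: interval [441/1000, 49/100), width = 49/100 - 441/1000 = 49/1000
  'd': [441/1000 + 49/1000*0/1, 441/1000 + 49/1000*7/10) = [441/1000, 4753/10000)
  'b': [441/1000 + 49/1000*7/10, 441/1000 + 49/1000*9/10) = [4753/10000, 4851/10000)
  'c': [441/1000 + 49/1000*9/10, 441/1000 + 49/1000*1/1) = [4851/10000, 49/100) <- contains code 9751/20000
  emit 'c', narrow to [4851/10000, 49/100)

Answer: ddcc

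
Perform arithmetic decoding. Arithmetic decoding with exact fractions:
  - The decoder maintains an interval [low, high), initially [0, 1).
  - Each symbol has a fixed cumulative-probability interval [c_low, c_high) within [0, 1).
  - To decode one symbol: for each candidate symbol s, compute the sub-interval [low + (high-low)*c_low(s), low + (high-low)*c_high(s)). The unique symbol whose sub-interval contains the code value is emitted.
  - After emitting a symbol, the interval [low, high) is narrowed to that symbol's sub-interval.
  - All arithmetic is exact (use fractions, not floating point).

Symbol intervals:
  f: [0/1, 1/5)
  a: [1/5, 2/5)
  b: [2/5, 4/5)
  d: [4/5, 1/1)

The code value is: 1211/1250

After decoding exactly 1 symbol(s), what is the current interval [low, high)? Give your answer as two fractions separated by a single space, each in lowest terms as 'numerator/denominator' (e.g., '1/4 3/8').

Answer: 4/5 1/1

Derivation:
Step 1: interval [0/1, 1/1), width = 1/1 - 0/1 = 1/1
  'f': [0/1 + 1/1*0/1, 0/1 + 1/1*1/5) = [0/1, 1/5)
  'a': [0/1 + 1/1*1/5, 0/1 + 1/1*2/5) = [1/5, 2/5)
  'b': [0/1 + 1/1*2/5, 0/1 + 1/1*4/5) = [2/5, 4/5)
  'd': [0/1 + 1/1*4/5, 0/1 + 1/1*1/1) = [4/5, 1/1) <- contains code 1211/1250
  emit 'd', narrow to [4/5, 1/1)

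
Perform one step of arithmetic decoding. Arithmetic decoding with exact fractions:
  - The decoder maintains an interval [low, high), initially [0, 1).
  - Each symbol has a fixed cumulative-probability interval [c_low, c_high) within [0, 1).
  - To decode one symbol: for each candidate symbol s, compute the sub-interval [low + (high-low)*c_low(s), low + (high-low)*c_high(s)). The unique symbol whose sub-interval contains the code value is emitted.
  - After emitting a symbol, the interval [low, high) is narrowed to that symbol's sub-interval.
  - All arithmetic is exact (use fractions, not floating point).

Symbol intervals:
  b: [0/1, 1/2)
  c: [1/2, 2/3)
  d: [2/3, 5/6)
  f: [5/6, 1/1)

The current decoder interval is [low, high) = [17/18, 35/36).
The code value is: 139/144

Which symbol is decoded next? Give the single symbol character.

Interval width = high − low = 35/36 − 17/18 = 1/36
Scaled code = (code − low) / width = (139/144 − 17/18) / 1/36 = 3/4
  b: [0/1, 1/2) 
  c: [1/2, 2/3) 
  d: [2/3, 5/6) ← scaled code falls here ✓
  f: [5/6, 1/1) 

Answer: d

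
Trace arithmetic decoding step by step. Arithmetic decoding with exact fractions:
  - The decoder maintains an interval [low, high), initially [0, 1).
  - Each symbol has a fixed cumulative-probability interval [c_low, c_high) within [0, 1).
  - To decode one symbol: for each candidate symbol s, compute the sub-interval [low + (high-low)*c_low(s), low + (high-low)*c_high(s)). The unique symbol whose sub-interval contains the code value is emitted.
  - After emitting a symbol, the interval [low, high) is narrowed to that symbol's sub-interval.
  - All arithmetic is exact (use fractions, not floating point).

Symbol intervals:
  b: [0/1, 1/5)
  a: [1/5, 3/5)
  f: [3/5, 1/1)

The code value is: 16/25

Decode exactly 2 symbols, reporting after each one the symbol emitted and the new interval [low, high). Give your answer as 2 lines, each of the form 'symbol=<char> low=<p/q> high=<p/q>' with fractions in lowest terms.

Answer: symbol=f low=3/5 high=1/1
symbol=b low=3/5 high=17/25

Derivation:
Step 1: interval [0/1, 1/1), width = 1/1 - 0/1 = 1/1
  'b': [0/1 + 1/1*0/1, 0/1 + 1/1*1/5) = [0/1, 1/5)
  'a': [0/1 + 1/1*1/5, 0/1 + 1/1*3/5) = [1/5, 3/5)
  'f': [0/1 + 1/1*3/5, 0/1 + 1/1*1/1) = [3/5, 1/1) <- contains code 16/25
  emit 'f', narrow to [3/5, 1/1)
Step 2: interval [3/5, 1/1), width = 1/1 - 3/5 = 2/5
  'b': [3/5 + 2/5*0/1, 3/5 + 2/5*1/5) = [3/5, 17/25) <- contains code 16/25
  'a': [3/5 + 2/5*1/5, 3/5 + 2/5*3/5) = [17/25, 21/25)
  'f': [3/5 + 2/5*3/5, 3/5 + 2/5*1/1) = [21/25, 1/1)
  emit 'b', narrow to [3/5, 17/25)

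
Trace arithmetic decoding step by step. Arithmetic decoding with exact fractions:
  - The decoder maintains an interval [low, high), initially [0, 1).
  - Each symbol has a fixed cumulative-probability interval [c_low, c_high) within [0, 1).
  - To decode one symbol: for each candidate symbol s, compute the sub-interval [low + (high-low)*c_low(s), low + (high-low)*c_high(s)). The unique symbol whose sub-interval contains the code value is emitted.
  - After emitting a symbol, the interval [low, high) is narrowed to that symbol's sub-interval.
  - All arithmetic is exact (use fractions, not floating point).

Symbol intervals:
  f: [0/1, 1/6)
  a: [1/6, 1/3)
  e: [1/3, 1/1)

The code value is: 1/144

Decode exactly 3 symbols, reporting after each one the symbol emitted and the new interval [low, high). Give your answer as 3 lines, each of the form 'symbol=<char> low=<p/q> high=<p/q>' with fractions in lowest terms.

Step 1: interval [0/1, 1/1), width = 1/1 - 0/1 = 1/1
  'f': [0/1 + 1/1*0/1, 0/1 + 1/1*1/6) = [0/1, 1/6) <- contains code 1/144
  'a': [0/1 + 1/1*1/6, 0/1 + 1/1*1/3) = [1/6, 1/3)
  'e': [0/1 + 1/1*1/3, 0/1 + 1/1*1/1) = [1/3, 1/1)
  emit 'f', narrow to [0/1, 1/6)
Step 2: interval [0/1, 1/6), width = 1/6 - 0/1 = 1/6
  'f': [0/1 + 1/6*0/1, 0/1 + 1/6*1/6) = [0/1, 1/36) <- contains code 1/144
  'a': [0/1 + 1/6*1/6, 0/1 + 1/6*1/3) = [1/36, 1/18)
  'e': [0/1 + 1/6*1/3, 0/1 + 1/6*1/1) = [1/18, 1/6)
  emit 'f', narrow to [0/1, 1/36)
Step 3: interval [0/1, 1/36), width = 1/36 - 0/1 = 1/36
  'f': [0/1 + 1/36*0/1, 0/1 + 1/36*1/6) = [0/1, 1/216)
  'a': [0/1 + 1/36*1/6, 0/1 + 1/36*1/3) = [1/216, 1/108) <- contains code 1/144
  'e': [0/1 + 1/36*1/3, 0/1 + 1/36*1/1) = [1/108, 1/36)
  emit 'a', narrow to [1/216, 1/108)

Answer: symbol=f low=0/1 high=1/6
symbol=f low=0/1 high=1/36
symbol=a low=1/216 high=1/108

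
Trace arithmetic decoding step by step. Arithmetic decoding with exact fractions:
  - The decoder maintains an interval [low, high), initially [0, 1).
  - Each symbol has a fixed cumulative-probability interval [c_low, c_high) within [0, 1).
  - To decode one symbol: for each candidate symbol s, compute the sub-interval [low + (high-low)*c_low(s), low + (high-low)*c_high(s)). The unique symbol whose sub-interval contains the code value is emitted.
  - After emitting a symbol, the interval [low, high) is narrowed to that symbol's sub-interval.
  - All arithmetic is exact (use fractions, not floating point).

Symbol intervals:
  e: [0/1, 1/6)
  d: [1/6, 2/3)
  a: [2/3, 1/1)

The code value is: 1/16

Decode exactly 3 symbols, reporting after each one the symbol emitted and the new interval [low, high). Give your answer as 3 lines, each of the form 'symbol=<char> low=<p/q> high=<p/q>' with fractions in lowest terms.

Answer: symbol=e low=0/1 high=1/6
symbol=d low=1/36 high=1/9
symbol=d low=1/24 high=1/12

Derivation:
Step 1: interval [0/1, 1/1), width = 1/1 - 0/1 = 1/1
  'e': [0/1 + 1/1*0/1, 0/1 + 1/1*1/6) = [0/1, 1/6) <- contains code 1/16
  'd': [0/1 + 1/1*1/6, 0/1 + 1/1*2/3) = [1/6, 2/3)
  'a': [0/1 + 1/1*2/3, 0/1 + 1/1*1/1) = [2/3, 1/1)
  emit 'e', narrow to [0/1, 1/6)
Step 2: interval [0/1, 1/6), width = 1/6 - 0/1 = 1/6
  'e': [0/1 + 1/6*0/1, 0/1 + 1/6*1/6) = [0/1, 1/36)
  'd': [0/1 + 1/6*1/6, 0/1 + 1/6*2/3) = [1/36, 1/9) <- contains code 1/16
  'a': [0/1 + 1/6*2/3, 0/1 + 1/6*1/1) = [1/9, 1/6)
  emit 'd', narrow to [1/36, 1/9)
Step 3: interval [1/36, 1/9), width = 1/9 - 1/36 = 1/12
  'e': [1/36 + 1/12*0/1, 1/36 + 1/12*1/6) = [1/36, 1/24)
  'd': [1/36 + 1/12*1/6, 1/36 + 1/12*2/3) = [1/24, 1/12) <- contains code 1/16
  'a': [1/36 + 1/12*2/3, 1/36 + 1/12*1/1) = [1/12, 1/9)
  emit 'd', narrow to [1/24, 1/12)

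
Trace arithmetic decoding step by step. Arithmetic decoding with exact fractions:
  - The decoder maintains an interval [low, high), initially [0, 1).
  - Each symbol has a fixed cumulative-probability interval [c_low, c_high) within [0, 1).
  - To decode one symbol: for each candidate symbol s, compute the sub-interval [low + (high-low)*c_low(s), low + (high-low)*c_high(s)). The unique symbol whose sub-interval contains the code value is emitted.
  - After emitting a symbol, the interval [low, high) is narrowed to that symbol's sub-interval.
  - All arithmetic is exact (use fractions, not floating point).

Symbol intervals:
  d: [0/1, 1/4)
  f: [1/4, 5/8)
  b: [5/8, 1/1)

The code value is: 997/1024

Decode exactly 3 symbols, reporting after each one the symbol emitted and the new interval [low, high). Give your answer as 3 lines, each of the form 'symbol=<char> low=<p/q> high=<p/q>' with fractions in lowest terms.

Step 1: interval [0/1, 1/1), width = 1/1 - 0/1 = 1/1
  'd': [0/1 + 1/1*0/1, 0/1 + 1/1*1/4) = [0/1, 1/4)
  'f': [0/1 + 1/1*1/4, 0/1 + 1/1*5/8) = [1/4, 5/8)
  'b': [0/1 + 1/1*5/8, 0/1 + 1/1*1/1) = [5/8, 1/1) <- contains code 997/1024
  emit 'b', narrow to [5/8, 1/1)
Step 2: interval [5/8, 1/1), width = 1/1 - 5/8 = 3/8
  'd': [5/8 + 3/8*0/1, 5/8 + 3/8*1/4) = [5/8, 23/32)
  'f': [5/8 + 3/8*1/4, 5/8 + 3/8*5/8) = [23/32, 55/64)
  'b': [5/8 + 3/8*5/8, 5/8 + 3/8*1/1) = [55/64, 1/1) <- contains code 997/1024
  emit 'b', narrow to [55/64, 1/1)
Step 3: interval [55/64, 1/1), width = 1/1 - 55/64 = 9/64
  'd': [55/64 + 9/64*0/1, 55/64 + 9/64*1/4) = [55/64, 229/256)
  'f': [55/64 + 9/64*1/4, 55/64 + 9/64*5/8) = [229/256, 485/512)
  'b': [55/64 + 9/64*5/8, 55/64 + 9/64*1/1) = [485/512, 1/1) <- contains code 997/1024
  emit 'b', narrow to [485/512, 1/1)

Answer: symbol=b low=5/8 high=1/1
symbol=b low=55/64 high=1/1
symbol=b low=485/512 high=1/1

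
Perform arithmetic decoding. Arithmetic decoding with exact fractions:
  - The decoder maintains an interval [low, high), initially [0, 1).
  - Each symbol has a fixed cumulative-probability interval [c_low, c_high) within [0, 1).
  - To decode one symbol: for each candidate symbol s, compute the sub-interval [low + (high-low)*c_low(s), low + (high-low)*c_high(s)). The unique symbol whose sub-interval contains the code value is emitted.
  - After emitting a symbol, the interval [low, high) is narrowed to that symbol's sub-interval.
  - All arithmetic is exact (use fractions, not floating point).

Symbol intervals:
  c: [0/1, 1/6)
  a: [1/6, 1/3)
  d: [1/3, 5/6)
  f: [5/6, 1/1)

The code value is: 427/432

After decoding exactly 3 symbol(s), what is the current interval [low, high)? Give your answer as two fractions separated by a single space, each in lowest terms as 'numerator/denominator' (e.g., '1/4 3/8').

Answer: 53/54 215/216

Derivation:
Step 1: interval [0/1, 1/1), width = 1/1 - 0/1 = 1/1
  'c': [0/1 + 1/1*0/1, 0/1 + 1/1*1/6) = [0/1, 1/6)
  'a': [0/1 + 1/1*1/6, 0/1 + 1/1*1/3) = [1/6, 1/3)
  'd': [0/1 + 1/1*1/3, 0/1 + 1/1*5/6) = [1/3, 5/6)
  'f': [0/1 + 1/1*5/6, 0/1 + 1/1*1/1) = [5/6, 1/1) <- contains code 427/432
  emit 'f', narrow to [5/6, 1/1)
Step 2: interval [5/6, 1/1), width = 1/1 - 5/6 = 1/6
  'c': [5/6 + 1/6*0/1, 5/6 + 1/6*1/6) = [5/6, 31/36)
  'a': [5/6 + 1/6*1/6, 5/6 + 1/6*1/3) = [31/36, 8/9)
  'd': [5/6 + 1/6*1/3, 5/6 + 1/6*5/6) = [8/9, 35/36)
  'f': [5/6 + 1/6*5/6, 5/6 + 1/6*1/1) = [35/36, 1/1) <- contains code 427/432
  emit 'f', narrow to [35/36, 1/1)
Step 3: interval [35/36, 1/1), width = 1/1 - 35/36 = 1/36
  'c': [35/36 + 1/36*0/1, 35/36 + 1/36*1/6) = [35/36, 211/216)
  'a': [35/36 + 1/36*1/6, 35/36 + 1/36*1/3) = [211/216, 53/54)
  'd': [35/36 + 1/36*1/3, 35/36 + 1/36*5/6) = [53/54, 215/216) <- contains code 427/432
  'f': [35/36 + 1/36*5/6, 35/36 + 1/36*1/1) = [215/216, 1/1)
  emit 'd', narrow to [53/54, 215/216)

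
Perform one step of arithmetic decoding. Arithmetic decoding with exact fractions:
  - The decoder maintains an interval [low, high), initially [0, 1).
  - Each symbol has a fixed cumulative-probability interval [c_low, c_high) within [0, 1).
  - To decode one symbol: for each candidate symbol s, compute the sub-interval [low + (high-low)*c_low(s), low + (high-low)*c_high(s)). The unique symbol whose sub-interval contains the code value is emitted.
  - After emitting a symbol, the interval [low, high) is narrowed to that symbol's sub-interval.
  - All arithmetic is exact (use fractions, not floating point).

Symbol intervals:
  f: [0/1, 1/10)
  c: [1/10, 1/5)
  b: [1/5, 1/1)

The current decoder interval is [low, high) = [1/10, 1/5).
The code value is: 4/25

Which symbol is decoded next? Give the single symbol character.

Interval width = high − low = 1/5 − 1/10 = 1/10
Scaled code = (code − low) / width = (4/25 − 1/10) / 1/10 = 3/5
  f: [0/1, 1/10) 
  c: [1/10, 1/5) 
  b: [1/5, 1/1) ← scaled code falls here ✓

Answer: b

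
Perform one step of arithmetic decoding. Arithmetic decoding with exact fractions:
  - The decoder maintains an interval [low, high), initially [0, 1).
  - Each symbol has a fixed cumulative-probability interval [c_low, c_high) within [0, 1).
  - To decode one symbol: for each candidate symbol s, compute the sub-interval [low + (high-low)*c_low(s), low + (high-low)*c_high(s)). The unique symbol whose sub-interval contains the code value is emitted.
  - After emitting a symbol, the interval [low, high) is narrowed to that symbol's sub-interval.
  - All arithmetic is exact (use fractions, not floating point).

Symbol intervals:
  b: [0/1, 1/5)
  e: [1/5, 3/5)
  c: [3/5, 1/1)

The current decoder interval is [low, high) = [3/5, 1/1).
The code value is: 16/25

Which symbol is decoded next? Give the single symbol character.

Answer: b

Derivation:
Interval width = high − low = 1/1 − 3/5 = 2/5
Scaled code = (code − low) / width = (16/25 − 3/5) / 2/5 = 1/10
  b: [0/1, 1/5) ← scaled code falls here ✓
  e: [1/5, 3/5) 
  c: [3/5, 1/1) 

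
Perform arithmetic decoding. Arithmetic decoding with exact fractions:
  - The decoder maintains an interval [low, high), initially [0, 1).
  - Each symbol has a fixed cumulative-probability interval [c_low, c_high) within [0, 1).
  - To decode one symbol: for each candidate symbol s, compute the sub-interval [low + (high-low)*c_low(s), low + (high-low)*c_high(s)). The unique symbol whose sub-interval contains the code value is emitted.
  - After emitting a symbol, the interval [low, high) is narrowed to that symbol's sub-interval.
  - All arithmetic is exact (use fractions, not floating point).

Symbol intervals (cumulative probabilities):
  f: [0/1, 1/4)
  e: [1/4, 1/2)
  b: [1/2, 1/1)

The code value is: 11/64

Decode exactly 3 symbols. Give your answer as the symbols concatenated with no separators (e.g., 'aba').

Step 1: interval [0/1, 1/1), width = 1/1 - 0/1 = 1/1
  'f': [0/1 + 1/1*0/1, 0/1 + 1/1*1/4) = [0/1, 1/4) <- contains code 11/64
  'e': [0/1 + 1/1*1/4, 0/1 + 1/1*1/2) = [1/4, 1/2)
  'b': [0/1 + 1/1*1/2, 0/1 + 1/1*1/1) = [1/2, 1/1)
  emit 'f', narrow to [0/1, 1/4)
Step 2: interval [0/1, 1/4), width = 1/4 - 0/1 = 1/4
  'f': [0/1 + 1/4*0/1, 0/1 + 1/4*1/4) = [0/1, 1/16)
  'e': [0/1 + 1/4*1/4, 0/1 + 1/4*1/2) = [1/16, 1/8)
  'b': [0/1 + 1/4*1/2, 0/1 + 1/4*1/1) = [1/8, 1/4) <- contains code 11/64
  emit 'b', narrow to [1/8, 1/4)
Step 3: interval [1/8, 1/4), width = 1/4 - 1/8 = 1/8
  'f': [1/8 + 1/8*0/1, 1/8 + 1/8*1/4) = [1/8, 5/32)
  'e': [1/8 + 1/8*1/4, 1/8 + 1/8*1/2) = [5/32, 3/16) <- contains code 11/64
  'b': [1/8 + 1/8*1/2, 1/8 + 1/8*1/1) = [3/16, 1/4)
  emit 'e', narrow to [5/32, 3/16)

Answer: fbe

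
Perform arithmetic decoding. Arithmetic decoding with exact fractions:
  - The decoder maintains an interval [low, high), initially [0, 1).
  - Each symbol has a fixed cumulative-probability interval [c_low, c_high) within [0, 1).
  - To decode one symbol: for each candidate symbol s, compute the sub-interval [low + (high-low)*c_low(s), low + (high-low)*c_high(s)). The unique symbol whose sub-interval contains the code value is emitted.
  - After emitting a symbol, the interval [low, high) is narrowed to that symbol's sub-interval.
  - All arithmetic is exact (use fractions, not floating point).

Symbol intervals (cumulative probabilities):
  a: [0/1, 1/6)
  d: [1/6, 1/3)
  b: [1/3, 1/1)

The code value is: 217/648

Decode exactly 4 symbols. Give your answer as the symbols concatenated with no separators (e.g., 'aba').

Answer: baaa

Derivation:
Step 1: interval [0/1, 1/1), width = 1/1 - 0/1 = 1/1
  'a': [0/1 + 1/1*0/1, 0/1 + 1/1*1/6) = [0/1, 1/6)
  'd': [0/1 + 1/1*1/6, 0/1 + 1/1*1/3) = [1/6, 1/3)
  'b': [0/1 + 1/1*1/3, 0/1 + 1/1*1/1) = [1/3, 1/1) <- contains code 217/648
  emit 'b', narrow to [1/3, 1/1)
Step 2: interval [1/3, 1/1), width = 1/1 - 1/3 = 2/3
  'a': [1/3 + 2/3*0/1, 1/3 + 2/3*1/6) = [1/3, 4/9) <- contains code 217/648
  'd': [1/3 + 2/3*1/6, 1/3 + 2/3*1/3) = [4/9, 5/9)
  'b': [1/3 + 2/3*1/3, 1/3 + 2/3*1/1) = [5/9, 1/1)
  emit 'a', narrow to [1/3, 4/9)
Step 3: interval [1/3, 4/9), width = 4/9 - 1/3 = 1/9
  'a': [1/3 + 1/9*0/1, 1/3 + 1/9*1/6) = [1/3, 19/54) <- contains code 217/648
  'd': [1/3 + 1/9*1/6, 1/3 + 1/9*1/3) = [19/54, 10/27)
  'b': [1/3 + 1/9*1/3, 1/3 + 1/9*1/1) = [10/27, 4/9)
  emit 'a', narrow to [1/3, 19/54)
Step 4: interval [1/3, 19/54), width = 19/54 - 1/3 = 1/54
  'a': [1/3 + 1/54*0/1, 1/3 + 1/54*1/6) = [1/3, 109/324) <- contains code 217/648
  'd': [1/3 + 1/54*1/6, 1/3 + 1/54*1/3) = [109/324, 55/162)
  'b': [1/3 + 1/54*1/3, 1/3 + 1/54*1/1) = [55/162, 19/54)
  emit 'a', narrow to [1/3, 109/324)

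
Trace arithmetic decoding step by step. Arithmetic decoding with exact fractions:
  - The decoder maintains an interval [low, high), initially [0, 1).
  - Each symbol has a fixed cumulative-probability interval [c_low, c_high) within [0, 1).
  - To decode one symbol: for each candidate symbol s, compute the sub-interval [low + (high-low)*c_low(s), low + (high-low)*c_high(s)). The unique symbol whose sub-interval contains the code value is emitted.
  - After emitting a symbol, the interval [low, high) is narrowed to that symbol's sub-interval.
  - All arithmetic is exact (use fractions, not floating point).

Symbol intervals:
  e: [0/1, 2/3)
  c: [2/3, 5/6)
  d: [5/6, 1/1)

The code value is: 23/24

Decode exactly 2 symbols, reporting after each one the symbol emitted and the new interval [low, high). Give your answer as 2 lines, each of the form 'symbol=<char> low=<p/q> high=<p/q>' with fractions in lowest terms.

Answer: symbol=d low=5/6 high=1/1
symbol=c low=17/18 high=35/36

Derivation:
Step 1: interval [0/1, 1/1), width = 1/1 - 0/1 = 1/1
  'e': [0/1 + 1/1*0/1, 0/1 + 1/1*2/3) = [0/1, 2/3)
  'c': [0/1 + 1/1*2/3, 0/1 + 1/1*5/6) = [2/3, 5/6)
  'd': [0/1 + 1/1*5/6, 0/1 + 1/1*1/1) = [5/6, 1/1) <- contains code 23/24
  emit 'd', narrow to [5/6, 1/1)
Step 2: interval [5/6, 1/1), width = 1/1 - 5/6 = 1/6
  'e': [5/6 + 1/6*0/1, 5/6 + 1/6*2/3) = [5/6, 17/18)
  'c': [5/6 + 1/6*2/3, 5/6 + 1/6*5/6) = [17/18, 35/36) <- contains code 23/24
  'd': [5/6 + 1/6*5/6, 5/6 + 1/6*1/1) = [35/36, 1/1)
  emit 'c', narrow to [17/18, 35/36)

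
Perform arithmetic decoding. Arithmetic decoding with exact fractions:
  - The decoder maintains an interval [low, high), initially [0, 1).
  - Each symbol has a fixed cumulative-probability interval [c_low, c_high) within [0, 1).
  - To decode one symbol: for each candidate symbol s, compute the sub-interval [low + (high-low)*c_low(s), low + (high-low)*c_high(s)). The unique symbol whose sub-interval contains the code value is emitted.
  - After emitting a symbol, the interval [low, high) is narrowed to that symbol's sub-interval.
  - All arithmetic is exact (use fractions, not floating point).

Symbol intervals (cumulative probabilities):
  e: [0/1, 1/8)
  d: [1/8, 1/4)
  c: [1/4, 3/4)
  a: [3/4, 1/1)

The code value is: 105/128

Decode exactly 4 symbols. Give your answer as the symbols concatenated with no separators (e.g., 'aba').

Step 1: interval [0/1, 1/1), width = 1/1 - 0/1 = 1/1
  'e': [0/1 + 1/1*0/1, 0/1 + 1/1*1/8) = [0/1, 1/8)
  'd': [0/1 + 1/1*1/8, 0/1 + 1/1*1/4) = [1/8, 1/4)
  'c': [0/1 + 1/1*1/4, 0/1 + 1/1*3/4) = [1/4, 3/4)
  'a': [0/1 + 1/1*3/4, 0/1 + 1/1*1/1) = [3/4, 1/1) <- contains code 105/128
  emit 'a', narrow to [3/4, 1/1)
Step 2: interval [3/4, 1/1), width = 1/1 - 3/4 = 1/4
  'e': [3/4 + 1/4*0/1, 3/4 + 1/4*1/8) = [3/4, 25/32)
  'd': [3/4 + 1/4*1/8, 3/4 + 1/4*1/4) = [25/32, 13/16)
  'c': [3/4 + 1/4*1/4, 3/4 + 1/4*3/4) = [13/16, 15/16) <- contains code 105/128
  'a': [3/4 + 1/4*3/4, 3/4 + 1/4*1/1) = [15/16, 1/1)
  emit 'c', narrow to [13/16, 15/16)
Step 3: interval [13/16, 15/16), width = 15/16 - 13/16 = 1/8
  'e': [13/16 + 1/8*0/1, 13/16 + 1/8*1/8) = [13/16, 53/64) <- contains code 105/128
  'd': [13/16 + 1/8*1/8, 13/16 + 1/8*1/4) = [53/64, 27/32)
  'c': [13/16 + 1/8*1/4, 13/16 + 1/8*3/4) = [27/32, 29/32)
  'a': [13/16 + 1/8*3/4, 13/16 + 1/8*1/1) = [29/32, 15/16)
  emit 'e', narrow to [13/16, 53/64)
Step 4: interval [13/16, 53/64), width = 53/64 - 13/16 = 1/64
  'e': [13/16 + 1/64*0/1, 13/16 + 1/64*1/8) = [13/16, 417/512)
  'd': [13/16 + 1/64*1/8, 13/16 + 1/64*1/4) = [417/512, 209/256)
  'c': [13/16 + 1/64*1/4, 13/16 + 1/64*3/4) = [209/256, 211/256) <- contains code 105/128
  'a': [13/16 + 1/64*3/4, 13/16 + 1/64*1/1) = [211/256, 53/64)
  emit 'c', narrow to [209/256, 211/256)

Answer: acec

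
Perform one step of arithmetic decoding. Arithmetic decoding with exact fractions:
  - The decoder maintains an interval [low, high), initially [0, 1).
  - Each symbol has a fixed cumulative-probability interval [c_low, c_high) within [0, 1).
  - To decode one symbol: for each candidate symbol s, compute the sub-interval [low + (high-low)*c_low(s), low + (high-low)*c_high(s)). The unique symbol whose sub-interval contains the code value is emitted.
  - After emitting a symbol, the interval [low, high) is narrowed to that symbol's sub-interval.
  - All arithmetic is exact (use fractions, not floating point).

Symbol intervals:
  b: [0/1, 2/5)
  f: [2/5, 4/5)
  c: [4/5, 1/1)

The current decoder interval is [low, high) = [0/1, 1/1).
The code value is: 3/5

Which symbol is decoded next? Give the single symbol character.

Interval width = high − low = 1/1 − 0/1 = 1/1
Scaled code = (code − low) / width = (3/5 − 0/1) / 1/1 = 3/5
  b: [0/1, 2/5) 
  f: [2/5, 4/5) ← scaled code falls here ✓
  c: [4/5, 1/1) 

Answer: f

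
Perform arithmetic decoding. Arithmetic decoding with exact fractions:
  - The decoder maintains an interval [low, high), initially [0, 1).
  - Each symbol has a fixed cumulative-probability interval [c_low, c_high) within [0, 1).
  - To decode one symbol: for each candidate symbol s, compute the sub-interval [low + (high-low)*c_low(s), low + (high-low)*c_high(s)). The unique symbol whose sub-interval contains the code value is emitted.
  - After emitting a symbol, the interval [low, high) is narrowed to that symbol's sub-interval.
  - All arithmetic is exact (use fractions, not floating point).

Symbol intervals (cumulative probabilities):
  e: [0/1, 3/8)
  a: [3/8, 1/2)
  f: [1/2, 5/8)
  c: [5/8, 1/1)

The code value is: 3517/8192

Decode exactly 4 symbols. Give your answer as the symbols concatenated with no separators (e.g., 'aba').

Answer: aaac

Derivation:
Step 1: interval [0/1, 1/1), width = 1/1 - 0/1 = 1/1
  'e': [0/1 + 1/1*0/1, 0/1 + 1/1*3/8) = [0/1, 3/8)
  'a': [0/1 + 1/1*3/8, 0/1 + 1/1*1/2) = [3/8, 1/2) <- contains code 3517/8192
  'f': [0/1 + 1/1*1/2, 0/1 + 1/1*5/8) = [1/2, 5/8)
  'c': [0/1 + 1/1*5/8, 0/1 + 1/1*1/1) = [5/8, 1/1)
  emit 'a', narrow to [3/8, 1/2)
Step 2: interval [3/8, 1/2), width = 1/2 - 3/8 = 1/8
  'e': [3/8 + 1/8*0/1, 3/8 + 1/8*3/8) = [3/8, 27/64)
  'a': [3/8 + 1/8*3/8, 3/8 + 1/8*1/2) = [27/64, 7/16) <- contains code 3517/8192
  'f': [3/8 + 1/8*1/2, 3/8 + 1/8*5/8) = [7/16, 29/64)
  'c': [3/8 + 1/8*5/8, 3/8 + 1/8*1/1) = [29/64, 1/2)
  emit 'a', narrow to [27/64, 7/16)
Step 3: interval [27/64, 7/16), width = 7/16 - 27/64 = 1/64
  'e': [27/64 + 1/64*0/1, 27/64 + 1/64*3/8) = [27/64, 219/512)
  'a': [27/64 + 1/64*3/8, 27/64 + 1/64*1/2) = [219/512, 55/128) <- contains code 3517/8192
  'f': [27/64 + 1/64*1/2, 27/64 + 1/64*5/8) = [55/128, 221/512)
  'c': [27/64 + 1/64*5/8, 27/64 + 1/64*1/1) = [221/512, 7/16)
  emit 'a', narrow to [219/512, 55/128)
Step 4: interval [219/512, 55/128), width = 55/128 - 219/512 = 1/512
  'e': [219/512 + 1/512*0/1, 219/512 + 1/512*3/8) = [219/512, 1755/4096)
  'a': [219/512 + 1/512*3/8, 219/512 + 1/512*1/2) = [1755/4096, 439/1024)
  'f': [219/512 + 1/512*1/2, 219/512 + 1/512*5/8) = [439/1024, 1757/4096)
  'c': [219/512 + 1/512*5/8, 219/512 + 1/512*1/1) = [1757/4096, 55/128) <- contains code 3517/8192
  emit 'c', narrow to [1757/4096, 55/128)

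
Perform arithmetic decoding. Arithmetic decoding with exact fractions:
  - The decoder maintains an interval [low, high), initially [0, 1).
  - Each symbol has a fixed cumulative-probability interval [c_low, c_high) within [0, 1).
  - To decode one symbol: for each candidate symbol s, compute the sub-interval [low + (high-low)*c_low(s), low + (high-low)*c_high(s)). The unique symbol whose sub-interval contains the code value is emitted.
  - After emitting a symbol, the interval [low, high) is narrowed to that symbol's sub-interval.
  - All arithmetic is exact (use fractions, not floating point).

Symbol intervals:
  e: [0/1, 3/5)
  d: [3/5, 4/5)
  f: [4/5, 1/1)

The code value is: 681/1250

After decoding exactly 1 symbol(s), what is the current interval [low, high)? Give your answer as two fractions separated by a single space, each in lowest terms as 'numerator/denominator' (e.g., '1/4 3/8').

Step 1: interval [0/1, 1/1), width = 1/1 - 0/1 = 1/1
  'e': [0/1 + 1/1*0/1, 0/1 + 1/1*3/5) = [0/1, 3/5) <- contains code 681/1250
  'd': [0/1 + 1/1*3/5, 0/1 + 1/1*4/5) = [3/5, 4/5)
  'f': [0/1 + 1/1*4/5, 0/1 + 1/1*1/1) = [4/5, 1/1)
  emit 'e', narrow to [0/1, 3/5)

Answer: 0/1 3/5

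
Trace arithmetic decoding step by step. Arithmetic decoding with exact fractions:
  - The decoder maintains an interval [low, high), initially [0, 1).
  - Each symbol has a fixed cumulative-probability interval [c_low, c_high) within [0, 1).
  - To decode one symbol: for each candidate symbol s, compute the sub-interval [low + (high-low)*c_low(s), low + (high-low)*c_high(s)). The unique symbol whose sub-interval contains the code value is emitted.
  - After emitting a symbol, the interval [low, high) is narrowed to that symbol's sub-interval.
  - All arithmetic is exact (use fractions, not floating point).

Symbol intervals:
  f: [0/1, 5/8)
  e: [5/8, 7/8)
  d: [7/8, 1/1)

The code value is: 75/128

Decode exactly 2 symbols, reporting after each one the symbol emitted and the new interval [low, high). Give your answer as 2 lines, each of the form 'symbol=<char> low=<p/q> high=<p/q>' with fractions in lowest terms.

Step 1: interval [0/1, 1/1), width = 1/1 - 0/1 = 1/1
  'f': [0/1 + 1/1*0/1, 0/1 + 1/1*5/8) = [0/1, 5/8) <- contains code 75/128
  'e': [0/1 + 1/1*5/8, 0/1 + 1/1*7/8) = [5/8, 7/8)
  'd': [0/1 + 1/1*7/8, 0/1 + 1/1*1/1) = [7/8, 1/1)
  emit 'f', narrow to [0/1, 5/8)
Step 2: interval [0/1, 5/8), width = 5/8 - 0/1 = 5/8
  'f': [0/1 + 5/8*0/1, 0/1 + 5/8*5/8) = [0/1, 25/64)
  'e': [0/1 + 5/8*5/8, 0/1 + 5/8*7/8) = [25/64, 35/64)
  'd': [0/1 + 5/8*7/8, 0/1 + 5/8*1/1) = [35/64, 5/8) <- contains code 75/128
  emit 'd', narrow to [35/64, 5/8)

Answer: symbol=f low=0/1 high=5/8
symbol=d low=35/64 high=5/8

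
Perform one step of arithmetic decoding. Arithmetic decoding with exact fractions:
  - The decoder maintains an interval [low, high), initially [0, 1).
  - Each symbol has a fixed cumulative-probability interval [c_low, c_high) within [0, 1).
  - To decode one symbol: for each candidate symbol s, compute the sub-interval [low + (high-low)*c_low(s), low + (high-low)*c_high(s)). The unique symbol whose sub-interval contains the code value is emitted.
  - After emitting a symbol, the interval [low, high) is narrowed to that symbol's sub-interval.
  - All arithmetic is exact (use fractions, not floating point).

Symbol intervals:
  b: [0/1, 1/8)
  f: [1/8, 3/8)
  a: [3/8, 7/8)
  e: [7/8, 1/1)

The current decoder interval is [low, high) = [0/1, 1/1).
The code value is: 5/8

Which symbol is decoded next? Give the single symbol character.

Interval width = high − low = 1/1 − 0/1 = 1/1
Scaled code = (code − low) / width = (5/8 − 0/1) / 1/1 = 5/8
  b: [0/1, 1/8) 
  f: [1/8, 3/8) 
  a: [3/8, 7/8) ← scaled code falls here ✓
  e: [7/8, 1/1) 

Answer: a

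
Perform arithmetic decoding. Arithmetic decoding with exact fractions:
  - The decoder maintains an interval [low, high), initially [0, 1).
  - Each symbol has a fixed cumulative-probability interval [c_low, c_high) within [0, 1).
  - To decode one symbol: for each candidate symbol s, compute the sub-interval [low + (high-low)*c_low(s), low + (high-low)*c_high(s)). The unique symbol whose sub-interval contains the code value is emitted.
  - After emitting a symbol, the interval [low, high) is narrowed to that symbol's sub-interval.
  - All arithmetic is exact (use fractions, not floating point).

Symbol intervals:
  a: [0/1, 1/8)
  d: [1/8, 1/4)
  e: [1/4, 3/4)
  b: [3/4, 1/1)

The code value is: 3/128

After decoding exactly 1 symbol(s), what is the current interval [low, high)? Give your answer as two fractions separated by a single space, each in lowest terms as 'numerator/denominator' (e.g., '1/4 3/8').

Answer: 0/1 1/8

Derivation:
Step 1: interval [0/1, 1/1), width = 1/1 - 0/1 = 1/1
  'a': [0/1 + 1/1*0/1, 0/1 + 1/1*1/8) = [0/1, 1/8) <- contains code 3/128
  'd': [0/1 + 1/1*1/8, 0/1 + 1/1*1/4) = [1/8, 1/4)
  'e': [0/1 + 1/1*1/4, 0/1 + 1/1*3/4) = [1/4, 3/4)
  'b': [0/1 + 1/1*3/4, 0/1 + 1/1*1/1) = [3/4, 1/1)
  emit 'a', narrow to [0/1, 1/8)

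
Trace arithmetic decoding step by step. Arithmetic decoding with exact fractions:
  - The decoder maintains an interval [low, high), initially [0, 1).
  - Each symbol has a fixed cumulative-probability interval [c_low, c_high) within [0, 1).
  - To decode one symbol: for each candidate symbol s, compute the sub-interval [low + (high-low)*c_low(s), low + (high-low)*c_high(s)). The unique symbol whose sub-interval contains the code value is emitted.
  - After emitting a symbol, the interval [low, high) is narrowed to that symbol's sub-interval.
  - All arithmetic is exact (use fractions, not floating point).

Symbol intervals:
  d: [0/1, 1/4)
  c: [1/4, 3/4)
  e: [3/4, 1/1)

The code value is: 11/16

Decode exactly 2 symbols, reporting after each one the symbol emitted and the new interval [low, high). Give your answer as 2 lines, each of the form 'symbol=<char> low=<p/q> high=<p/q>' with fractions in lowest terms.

Step 1: interval [0/1, 1/1), width = 1/1 - 0/1 = 1/1
  'd': [0/1 + 1/1*0/1, 0/1 + 1/1*1/4) = [0/1, 1/4)
  'c': [0/1 + 1/1*1/4, 0/1 + 1/1*3/4) = [1/4, 3/4) <- contains code 11/16
  'e': [0/1 + 1/1*3/4, 0/1 + 1/1*1/1) = [3/4, 1/1)
  emit 'c', narrow to [1/4, 3/4)
Step 2: interval [1/4, 3/4), width = 3/4 - 1/4 = 1/2
  'd': [1/4 + 1/2*0/1, 1/4 + 1/2*1/4) = [1/4, 3/8)
  'c': [1/4 + 1/2*1/4, 1/4 + 1/2*3/4) = [3/8, 5/8)
  'e': [1/4 + 1/2*3/4, 1/4 + 1/2*1/1) = [5/8, 3/4) <- contains code 11/16
  emit 'e', narrow to [5/8, 3/4)

Answer: symbol=c low=1/4 high=3/4
symbol=e low=5/8 high=3/4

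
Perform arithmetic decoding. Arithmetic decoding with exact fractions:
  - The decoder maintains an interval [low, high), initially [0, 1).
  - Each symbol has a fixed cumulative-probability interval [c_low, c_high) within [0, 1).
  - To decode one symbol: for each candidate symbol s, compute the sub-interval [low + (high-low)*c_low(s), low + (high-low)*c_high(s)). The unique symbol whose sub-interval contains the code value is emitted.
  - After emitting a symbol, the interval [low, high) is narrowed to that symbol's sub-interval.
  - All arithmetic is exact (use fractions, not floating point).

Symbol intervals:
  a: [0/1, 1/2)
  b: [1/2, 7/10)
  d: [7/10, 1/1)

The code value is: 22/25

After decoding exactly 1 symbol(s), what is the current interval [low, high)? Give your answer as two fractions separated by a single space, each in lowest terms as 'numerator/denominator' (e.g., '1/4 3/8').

Answer: 7/10 1/1

Derivation:
Step 1: interval [0/1, 1/1), width = 1/1 - 0/1 = 1/1
  'a': [0/1 + 1/1*0/1, 0/1 + 1/1*1/2) = [0/1, 1/2)
  'b': [0/1 + 1/1*1/2, 0/1 + 1/1*7/10) = [1/2, 7/10)
  'd': [0/1 + 1/1*7/10, 0/1 + 1/1*1/1) = [7/10, 1/1) <- contains code 22/25
  emit 'd', narrow to [7/10, 1/1)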